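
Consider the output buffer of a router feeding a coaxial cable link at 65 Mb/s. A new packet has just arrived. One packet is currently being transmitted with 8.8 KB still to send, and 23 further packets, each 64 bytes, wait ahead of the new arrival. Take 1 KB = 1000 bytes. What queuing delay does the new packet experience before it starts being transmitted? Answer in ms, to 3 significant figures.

Each queued packet: L/R = 512/65000000 = 0.00787692 ms.
23 queued → 0.181169 ms.
Plus remaining 70400 bits of current packet: 1.08308 ms.
Queuing delay = 1.26 ms.

1.26 ms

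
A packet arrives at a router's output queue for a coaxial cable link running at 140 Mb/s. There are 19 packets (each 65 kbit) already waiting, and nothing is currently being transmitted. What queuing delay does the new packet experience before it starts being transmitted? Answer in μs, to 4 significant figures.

8821 μs

Each queued packet: L/R = 65000/140000000 = 464.286 μs.
19 queued → 8821.43 μs.
Queuing delay = 8821 μs.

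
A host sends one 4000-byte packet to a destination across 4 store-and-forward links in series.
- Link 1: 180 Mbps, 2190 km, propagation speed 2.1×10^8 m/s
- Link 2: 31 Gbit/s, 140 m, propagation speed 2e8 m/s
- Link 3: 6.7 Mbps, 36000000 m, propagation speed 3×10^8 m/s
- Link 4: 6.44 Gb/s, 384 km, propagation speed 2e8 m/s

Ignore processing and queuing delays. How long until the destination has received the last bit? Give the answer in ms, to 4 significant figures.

137.3 ms

L = 4000 × 8 = 32000 bits.
Transmission delays (L/R per hop): 0.177778, 0.00103226, 4.77612, 0.00496894 ms; sum = 4.9599 ms.
Propagation delays (d/s per hop): 10.4286, 0.0007, 120, 1.92 ms; sum = 132.349 ms.
End-to-end = 137.3 ms.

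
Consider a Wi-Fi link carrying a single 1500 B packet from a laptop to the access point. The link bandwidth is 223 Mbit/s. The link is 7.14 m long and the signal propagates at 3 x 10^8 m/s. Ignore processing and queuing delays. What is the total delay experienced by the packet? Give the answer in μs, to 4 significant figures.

L = 1500 × 8 = 12000 bits.
Transmission delay = L/R = 12000 / 223000000 = 53.8117 μs.
Propagation delay = d/s = 7.14 m / 300000000 m/s = 0.0238 μs.
Total = 53.84 μs.

53.84 μs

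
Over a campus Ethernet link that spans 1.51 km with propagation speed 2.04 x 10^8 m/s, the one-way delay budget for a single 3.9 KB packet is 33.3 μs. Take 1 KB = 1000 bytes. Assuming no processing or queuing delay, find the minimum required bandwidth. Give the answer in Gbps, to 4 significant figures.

1.205 Gbps

L = 31200 bits.
Propagation delay = 1510 / 204000000 = 7.40196 μs.
Transmission budget = 33.3 − 7.40196 = 25.898 μs.
R ≥ L / t_tx = 31200 bits / 2.5898e-05 s = 1.205 Gbps.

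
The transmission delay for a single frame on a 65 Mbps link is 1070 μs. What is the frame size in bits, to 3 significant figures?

69600 bits

L = R × t_tx = 65000000 b/s × 0.00107 s = 69550 bits.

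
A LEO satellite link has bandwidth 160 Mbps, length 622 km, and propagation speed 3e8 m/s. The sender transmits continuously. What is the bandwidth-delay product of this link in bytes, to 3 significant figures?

Propagation delay = 622000 / 300000000 = 0.00207333 s.
BDP = R × t_prop = 160000000 × 0.00207333 = 331733 bits.
In bytes: 331733/8 = 41500 bytes.

41500 bytes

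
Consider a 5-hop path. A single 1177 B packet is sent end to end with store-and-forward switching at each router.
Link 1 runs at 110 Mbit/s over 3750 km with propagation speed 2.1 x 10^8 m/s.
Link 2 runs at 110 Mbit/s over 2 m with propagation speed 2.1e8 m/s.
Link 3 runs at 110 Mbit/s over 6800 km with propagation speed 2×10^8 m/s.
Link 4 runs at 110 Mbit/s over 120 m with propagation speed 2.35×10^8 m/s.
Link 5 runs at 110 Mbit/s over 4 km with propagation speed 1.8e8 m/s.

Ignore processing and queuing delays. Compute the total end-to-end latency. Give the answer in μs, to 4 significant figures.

52310 μs

L = 1177 × 8 = 9416 bits.
Transmission delay per hop = L/R = 9416/110000000 = 85.6 μs; 5 hops → 428 μs.
Propagation delays (d/s per hop): 17857.1, 0.00952381, 34000, 0.510638, 22.2222 μs; sum = 51879.9 μs.
End-to-end = 52310 μs.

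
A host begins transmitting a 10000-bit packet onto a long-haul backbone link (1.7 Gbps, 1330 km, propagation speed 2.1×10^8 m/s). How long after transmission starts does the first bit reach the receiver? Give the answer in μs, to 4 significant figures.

First bit experiences only propagation delay: d/s = 1330000/210000000 = 6333 μs.

6333 μs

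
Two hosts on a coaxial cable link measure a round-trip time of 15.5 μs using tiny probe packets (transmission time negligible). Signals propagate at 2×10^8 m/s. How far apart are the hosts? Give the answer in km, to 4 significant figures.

1.550 km

One-way propagation = RTT/2 = 7.75 μs.
d = s × t = 200000000 × 7.75e-06 = 1.550 km.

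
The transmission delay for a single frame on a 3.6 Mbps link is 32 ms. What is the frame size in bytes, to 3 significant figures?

L = R × t_tx = 3600000 b/s × 0.032 s = 115200 bits.
In bytes: 115200 / 8 = 14400 bytes.

14400 bytes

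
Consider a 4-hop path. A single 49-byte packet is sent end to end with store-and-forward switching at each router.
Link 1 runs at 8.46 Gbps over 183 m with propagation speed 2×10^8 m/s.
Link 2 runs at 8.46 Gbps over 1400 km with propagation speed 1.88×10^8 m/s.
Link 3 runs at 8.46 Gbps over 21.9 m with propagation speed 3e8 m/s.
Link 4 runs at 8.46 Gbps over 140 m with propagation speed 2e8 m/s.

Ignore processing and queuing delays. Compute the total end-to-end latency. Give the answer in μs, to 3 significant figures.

L = 49 × 8 = 392 bits.
Transmission delay per hop = L/R = 392/8.46e+09 = 0.0463357 μs; 4 hops → 0.185343 μs.
Propagation delays (d/s per hop): 0.915, 7446.81, 0.073, 0.7 μs; sum = 7448.5 μs.
End-to-end = 7450 μs.

7450 μs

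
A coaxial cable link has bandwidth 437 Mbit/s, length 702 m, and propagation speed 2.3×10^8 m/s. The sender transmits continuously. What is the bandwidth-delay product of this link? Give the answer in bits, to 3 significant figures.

1330 bits

Propagation delay = 702 / 2.3e+08 = 3.05217e-06 s.
BDP = R × t_prop = 437000000 × 3.05217e-06 = 1333.8 bits.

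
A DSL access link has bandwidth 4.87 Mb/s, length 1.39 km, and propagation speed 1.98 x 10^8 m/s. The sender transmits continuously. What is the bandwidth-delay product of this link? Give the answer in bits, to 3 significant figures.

34.2 bits

Propagation delay = 1390 / 198000000 = 7.0202e-06 s.
BDP = R × t_prop = 4870000 × 7.0202e-06 = 34.1884 bits.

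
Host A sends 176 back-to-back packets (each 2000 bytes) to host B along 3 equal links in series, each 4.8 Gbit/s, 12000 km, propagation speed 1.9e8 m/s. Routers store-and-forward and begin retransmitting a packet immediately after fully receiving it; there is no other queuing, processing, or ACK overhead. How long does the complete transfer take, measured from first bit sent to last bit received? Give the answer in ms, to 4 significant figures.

Per-hop transmission t_tx = L/R = 16000/4800000000 = 0.00333333 ms.
Per-hop propagation t_prop = 12000000/190000000 = 63.1579 ms.
Pipeline fill: first packet needs 3·t_tx to clear all hops; remaining 175 packets each add one t_tx.
Total = (3+176-1)·t_tx + 3·t_prop = 178·0.00333333 + 3·63.1579 = 190.1 ms.

190.1 ms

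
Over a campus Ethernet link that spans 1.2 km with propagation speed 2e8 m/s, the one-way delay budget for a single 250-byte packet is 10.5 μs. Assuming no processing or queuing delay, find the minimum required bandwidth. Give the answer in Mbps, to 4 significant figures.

L = 2000 bits.
Propagation delay = 1200 / 200000000 = 6 μs.
Transmission budget = 10.5 − 6 = 4.5 μs.
R ≥ L / t_tx = 2000 bits / 4.5e-06 s = 444.4 Mbps.

444.4 Mbps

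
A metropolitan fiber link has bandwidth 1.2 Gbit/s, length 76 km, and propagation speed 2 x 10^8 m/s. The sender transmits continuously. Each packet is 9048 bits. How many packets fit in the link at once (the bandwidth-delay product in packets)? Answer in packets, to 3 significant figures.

50.4 packets

Propagation delay = 76000 / 200000000 = 0.00038 s.
BDP = R × t_prop = 1200000000 × 0.00038 = 456000 bits.
In packets of 9048 bits: 50.4 packets.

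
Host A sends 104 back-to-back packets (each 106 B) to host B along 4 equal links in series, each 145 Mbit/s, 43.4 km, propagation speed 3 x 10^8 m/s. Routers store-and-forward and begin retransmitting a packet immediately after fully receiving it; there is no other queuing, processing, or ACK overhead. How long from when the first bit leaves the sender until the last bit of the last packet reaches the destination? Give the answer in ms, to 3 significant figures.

Per-hop transmission t_tx = L/R = 848/145000000 = 0.00584828 ms.
Per-hop propagation t_prop = 43400/300000000 = 0.144667 ms.
Pipeline fill: first packet needs 4·t_tx to clear all hops; remaining 103 packets each add one t_tx.
Total = (4+104-1)·t_tx + 4·t_prop = 107·0.00584828 + 4·0.144667 = 1.20 ms.

1.20 ms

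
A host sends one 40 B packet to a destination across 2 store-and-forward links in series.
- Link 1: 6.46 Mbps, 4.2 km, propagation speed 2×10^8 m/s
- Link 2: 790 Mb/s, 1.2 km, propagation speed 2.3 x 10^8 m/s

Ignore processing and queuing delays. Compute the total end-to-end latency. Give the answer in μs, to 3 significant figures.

L = 40 × 8 = 320 bits.
Transmission delays (L/R per hop): 49.5356, 0.405063 μs; sum = 49.9407 μs.
Propagation delays (d/s per hop): 21, 5.21739 μs; sum = 26.2174 μs.
End-to-end = 76.2 μs.

76.2 μs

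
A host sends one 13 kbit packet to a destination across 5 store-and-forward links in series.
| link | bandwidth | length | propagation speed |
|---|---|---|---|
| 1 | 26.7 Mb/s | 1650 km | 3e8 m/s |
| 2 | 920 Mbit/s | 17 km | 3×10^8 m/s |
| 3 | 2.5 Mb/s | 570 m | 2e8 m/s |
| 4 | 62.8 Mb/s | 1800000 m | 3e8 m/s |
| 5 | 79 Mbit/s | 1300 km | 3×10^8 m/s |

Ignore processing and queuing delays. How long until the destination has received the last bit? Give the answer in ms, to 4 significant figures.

L = 13000 bits.
Transmission delays (L/R per hop): 0.486891, 0.0141304, 5.2, 0.207006, 0.164557 ms; sum = 6.07259 ms.
Propagation delays (d/s per hop): 5.5, 0.0566667, 0.00285, 6, 4.33333 ms; sum = 15.8929 ms.
End-to-end = 21.97 ms.

21.97 ms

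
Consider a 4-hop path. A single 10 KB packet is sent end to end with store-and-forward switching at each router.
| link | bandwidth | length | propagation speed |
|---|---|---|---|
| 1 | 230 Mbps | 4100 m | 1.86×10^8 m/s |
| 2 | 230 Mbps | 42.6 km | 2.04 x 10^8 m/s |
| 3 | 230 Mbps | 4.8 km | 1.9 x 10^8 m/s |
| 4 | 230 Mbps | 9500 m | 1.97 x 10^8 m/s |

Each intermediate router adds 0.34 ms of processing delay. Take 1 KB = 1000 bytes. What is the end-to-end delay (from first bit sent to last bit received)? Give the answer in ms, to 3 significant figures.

2.72 ms

L = 80000 bits.
Transmission delay per hop = L/R = 80000/230000000 = 0.347826 ms; 4 hops → 1.3913 ms.
Propagation delays (d/s per hop): 0.022043, 0.208824, 0.0252632, 0.0482234 ms; sum = 0.304353 ms.
Processing at 3 router(s): 3 × 0.34 ms = 1.02 ms.
End-to-end = 2.72 ms.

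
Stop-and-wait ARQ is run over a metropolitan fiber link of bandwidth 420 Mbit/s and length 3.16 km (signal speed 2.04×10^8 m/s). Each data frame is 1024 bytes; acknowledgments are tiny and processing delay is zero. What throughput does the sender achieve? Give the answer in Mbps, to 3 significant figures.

162 Mbps

t_tx = L/R = 8192/420000000 = 1.95048e-05 s.
t_prop = 3160/204000000 = 1.54902e-05 s; RTT = 3.09804e-05 s.
Cycle = t_tx + RTT = 5.04852e-05 s.
Throughput = L / cycle = 8192 / 5.04852e-05 = 162 Mbps.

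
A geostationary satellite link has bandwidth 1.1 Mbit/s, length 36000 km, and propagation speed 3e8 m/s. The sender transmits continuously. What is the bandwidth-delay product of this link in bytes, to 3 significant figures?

Propagation delay = 36000000 / 300000000 = 0.12 s.
BDP = R × t_prop = 1100000 × 0.12 = 132000 bits.
In bytes: 132000/8 = 16500 bytes.

16500 bytes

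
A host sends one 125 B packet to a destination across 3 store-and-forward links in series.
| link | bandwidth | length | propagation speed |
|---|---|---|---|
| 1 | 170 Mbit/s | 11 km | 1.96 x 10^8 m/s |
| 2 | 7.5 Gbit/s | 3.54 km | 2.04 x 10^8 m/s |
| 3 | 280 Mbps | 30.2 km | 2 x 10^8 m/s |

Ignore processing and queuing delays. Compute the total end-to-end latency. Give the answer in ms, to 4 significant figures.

L = 125 × 8 = 1000 bits.
Transmission delays (L/R per hop): 0.00588235, 0.000133333, 0.00357143 ms; sum = 0.00958711 ms.
Propagation delays (d/s per hop): 0.0561224, 0.0173529, 0.151 ms; sum = 0.224475 ms.
End-to-end = 0.2341 ms.

0.2341 ms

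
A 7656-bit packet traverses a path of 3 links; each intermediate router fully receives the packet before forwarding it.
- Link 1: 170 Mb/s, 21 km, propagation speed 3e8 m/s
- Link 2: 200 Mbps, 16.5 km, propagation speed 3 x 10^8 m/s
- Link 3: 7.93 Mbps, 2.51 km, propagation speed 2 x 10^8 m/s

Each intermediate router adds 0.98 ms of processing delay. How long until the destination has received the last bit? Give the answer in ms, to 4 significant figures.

Transmission delays (L/R per hop): 0.0450353, 0.03828, 0.965448 ms; sum = 1.04876 ms.
Propagation delays (d/s per hop): 0.07, 0.055, 0.01255 ms; sum = 0.13755 ms.
Processing at 2 router(s): 2 × 0.98 ms = 1.96 ms.
End-to-end = 3.146 ms.

3.146 ms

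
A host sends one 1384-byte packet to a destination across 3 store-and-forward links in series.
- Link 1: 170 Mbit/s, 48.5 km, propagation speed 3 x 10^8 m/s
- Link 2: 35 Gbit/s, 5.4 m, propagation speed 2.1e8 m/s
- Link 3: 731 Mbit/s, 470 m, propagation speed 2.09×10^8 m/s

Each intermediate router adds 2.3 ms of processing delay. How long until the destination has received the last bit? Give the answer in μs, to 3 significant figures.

4840 μs

L = 1384 × 8 = 11072 bits.
Transmission delays (L/R per hop): 65.1294, 0.316343, 15.1464 μs; sum = 80.5921 μs.
Propagation delays (d/s per hop): 161.667, 0.0257143, 2.2488 μs; sum = 163.941 μs.
Processing at 2 router(s): 2 × 2.3 ms = 4600 μs.
End-to-end = 4840 μs.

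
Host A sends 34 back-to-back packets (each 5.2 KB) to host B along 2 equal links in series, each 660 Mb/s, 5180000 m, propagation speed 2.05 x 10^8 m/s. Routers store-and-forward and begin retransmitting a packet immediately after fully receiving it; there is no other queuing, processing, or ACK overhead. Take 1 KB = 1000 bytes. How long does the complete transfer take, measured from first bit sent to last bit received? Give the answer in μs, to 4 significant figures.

Per-hop transmission t_tx = L/R = 41600/660000000 = 63.0303 μs.
Per-hop propagation t_prop = 5180000/2.05e+08 = 25268.3 μs.
Pipeline fill: first packet needs 2·t_tx to clear all hops; remaining 33 packets each add one t_tx.
Total = (2+34-1)·t_tx + 2·t_prop = 35·63.0303 + 2·25268.3 = 52740 μs.

52740 μs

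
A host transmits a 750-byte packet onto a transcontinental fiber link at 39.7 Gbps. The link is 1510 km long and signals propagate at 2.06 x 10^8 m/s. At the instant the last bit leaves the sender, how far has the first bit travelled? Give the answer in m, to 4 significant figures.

t_tx = L/R = 6000/39700000000 = 1.51134e-07 s.
Distance = s × t_tx = 206000000 × 1.51134e-07 = 31.13 m.

31.13 m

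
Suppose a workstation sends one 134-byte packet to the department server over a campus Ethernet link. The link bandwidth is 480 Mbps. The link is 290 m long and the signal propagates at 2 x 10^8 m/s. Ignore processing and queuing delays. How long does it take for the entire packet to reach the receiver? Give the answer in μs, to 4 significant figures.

L = 134 × 8 = 1072 bits.
Transmission delay = L/R = 1072 / 480000000 = 2.23333 μs.
Propagation delay = d/s = 290 m / 200000000 m/s = 1.45 μs.
Total = 3.683 μs.

3.683 μs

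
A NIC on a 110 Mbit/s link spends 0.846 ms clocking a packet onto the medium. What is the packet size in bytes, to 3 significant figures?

L = R × t_tx = 110000000 b/s × 0.000846 s = 93060 bits.
In bytes: 93060 / 8 = 11600 bytes.

11600 bytes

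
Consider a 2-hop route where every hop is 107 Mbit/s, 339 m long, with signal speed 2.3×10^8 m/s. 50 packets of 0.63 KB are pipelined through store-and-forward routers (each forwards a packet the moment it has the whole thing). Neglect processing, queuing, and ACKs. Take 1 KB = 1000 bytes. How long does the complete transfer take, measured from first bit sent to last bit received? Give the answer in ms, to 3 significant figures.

Per-hop transmission t_tx = L/R = 5040/107000000 = 0.0471028 ms.
Per-hop propagation t_prop = 339/2.3e+08 = 0.00147391 ms.
Pipeline fill: first packet needs 2·t_tx to clear all hops; remaining 49 packets each add one t_tx.
Total = (2+50-1)·t_tx + 2·t_prop = 51·0.0471028 + 2·0.00147391 = 2.41 ms.

2.41 ms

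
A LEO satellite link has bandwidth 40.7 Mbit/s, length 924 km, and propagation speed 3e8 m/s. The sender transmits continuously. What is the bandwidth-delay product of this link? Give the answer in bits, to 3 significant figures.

125000 bits

Propagation delay = 924000 / 300000000 = 0.00308 s.
BDP = R × t_prop = 40700000 × 0.00308 = 125356 bits.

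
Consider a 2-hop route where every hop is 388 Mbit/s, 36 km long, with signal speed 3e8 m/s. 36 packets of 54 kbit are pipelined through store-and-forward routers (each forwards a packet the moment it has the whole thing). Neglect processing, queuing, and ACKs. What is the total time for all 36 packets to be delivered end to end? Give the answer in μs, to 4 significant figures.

Per-hop transmission t_tx = L/R = 54000/388000000 = 139.175 μs.
Per-hop propagation t_prop = 36000/300000000 = 120 μs.
Pipeline fill: first packet needs 2·t_tx to clear all hops; remaining 35 packets each add one t_tx.
Total = (2+36-1)·t_tx + 2·t_prop = 37·139.175 + 2·120 = 5389 μs.

5389 μs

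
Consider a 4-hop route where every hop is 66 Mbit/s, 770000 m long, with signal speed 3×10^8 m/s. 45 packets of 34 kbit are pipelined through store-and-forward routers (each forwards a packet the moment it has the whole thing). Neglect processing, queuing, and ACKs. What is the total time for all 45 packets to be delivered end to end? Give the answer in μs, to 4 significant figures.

Per-hop transmission t_tx = L/R = 34000/66000000 = 515.152 μs.
Per-hop propagation t_prop = 770000/300000000 = 2566.67 μs.
Pipeline fill: first packet needs 4·t_tx to clear all hops; remaining 44 packets each add one t_tx.
Total = (4+45-1)·t_tx + 4·t_prop = 48·515.152 + 4·2566.67 = 34990 μs.

34990 μs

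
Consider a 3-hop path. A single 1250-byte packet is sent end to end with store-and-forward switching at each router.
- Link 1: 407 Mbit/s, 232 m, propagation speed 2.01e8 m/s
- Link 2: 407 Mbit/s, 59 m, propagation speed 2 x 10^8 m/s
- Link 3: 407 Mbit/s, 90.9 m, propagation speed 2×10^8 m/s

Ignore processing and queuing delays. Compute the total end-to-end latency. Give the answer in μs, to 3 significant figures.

75.6 μs

L = 1250 × 8 = 10000 bits.
Transmission delay per hop = L/R = 10000/407000000 = 24.57 μs; 3 hops → 73.7101 μs.
Propagation delays (d/s per hop): 1.15423, 0.295, 0.4545 μs; sum = 1.90373 μs.
End-to-end = 75.6 μs.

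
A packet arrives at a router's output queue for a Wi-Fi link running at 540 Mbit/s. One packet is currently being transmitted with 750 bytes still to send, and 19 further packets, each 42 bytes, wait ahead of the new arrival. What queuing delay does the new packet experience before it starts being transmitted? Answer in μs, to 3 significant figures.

22.9 μs

Each queued packet: L/R = 336/540000000 = 0.622222 μs.
19 queued → 11.8222 μs.
Plus remaining 6000 bits of current packet: 11.1111 μs.
Queuing delay = 22.9 μs.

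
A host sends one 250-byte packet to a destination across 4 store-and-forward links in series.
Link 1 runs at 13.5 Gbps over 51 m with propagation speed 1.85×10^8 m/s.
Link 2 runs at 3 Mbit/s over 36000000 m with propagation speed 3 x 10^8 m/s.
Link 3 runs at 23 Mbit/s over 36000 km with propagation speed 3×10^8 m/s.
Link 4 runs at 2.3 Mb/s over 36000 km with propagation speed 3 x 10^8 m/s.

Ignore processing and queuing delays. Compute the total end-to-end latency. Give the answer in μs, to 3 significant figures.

L = 250 × 8 = 2000 bits.
Transmission delays (L/R per hop): 0.148148, 666.667, 86.9565, 869.565 μs; sum = 1623.34 μs.
Propagation delays (d/s per hop): 0.275676, 120000, 120000, 120000 μs; sum = 360000 μs.
End-to-end = 362000 μs.

362000 μs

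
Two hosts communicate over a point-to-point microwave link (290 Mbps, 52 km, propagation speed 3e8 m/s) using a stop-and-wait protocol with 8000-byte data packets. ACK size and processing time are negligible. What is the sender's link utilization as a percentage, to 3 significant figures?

38.9 %

t_tx = L/R = 64000/290000000 = 0.00022069 s.
t_prop = 52000/300000000 = 0.000173333 s; RTT = 0.000346667 s.
Cycle = t_tx + RTT = 0.000567356 s.
Utilization = t_tx / cycle = 0.00022069/0.000567356 = 38.9 %.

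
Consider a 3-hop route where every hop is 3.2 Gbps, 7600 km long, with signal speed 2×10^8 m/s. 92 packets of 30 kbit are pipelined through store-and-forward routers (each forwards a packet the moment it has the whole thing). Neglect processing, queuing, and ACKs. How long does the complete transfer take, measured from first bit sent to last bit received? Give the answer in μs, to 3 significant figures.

115000 μs

Per-hop transmission t_tx = L/R = 30000/3200000000 = 9.375 μs.
Per-hop propagation t_prop = 7600000/200000000 = 38000 μs.
Pipeline fill: first packet needs 3·t_tx to clear all hops; remaining 91 packets each add one t_tx.
Total = (3+92-1)·t_tx + 3·t_prop = 94·9.375 + 3·38000 = 115000 μs.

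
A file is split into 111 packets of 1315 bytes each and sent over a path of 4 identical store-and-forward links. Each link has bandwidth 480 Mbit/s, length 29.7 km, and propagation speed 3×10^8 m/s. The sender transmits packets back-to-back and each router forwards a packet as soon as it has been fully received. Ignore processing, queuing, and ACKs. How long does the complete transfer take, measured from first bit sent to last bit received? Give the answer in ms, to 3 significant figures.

Per-hop transmission t_tx = L/R = 10520/480000000 = 0.0219167 ms.
Per-hop propagation t_prop = 29700/300000000 = 0.099 ms.
Pipeline fill: first packet needs 4·t_tx to clear all hops; remaining 110 packets each add one t_tx.
Total = (4+111-1)·t_tx + 4·t_prop = 114·0.0219167 + 4·0.099 = 2.89 ms.

2.89 ms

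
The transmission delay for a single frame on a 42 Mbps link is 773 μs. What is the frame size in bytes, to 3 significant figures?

L = R × t_tx = 42000000 b/s × 0.000773 s = 32466 bits.
In bytes: 32466 / 8 = 4060 bytes.

4060 bytes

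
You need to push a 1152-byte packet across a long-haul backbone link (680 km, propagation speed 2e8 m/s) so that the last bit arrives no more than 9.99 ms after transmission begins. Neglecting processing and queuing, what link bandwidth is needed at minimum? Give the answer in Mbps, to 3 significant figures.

L = 9216 bits.
Propagation delay = 680000 / 200000000 = 3.4 ms.
Transmission budget = 9.99 − 3.4 = 6.59 ms.
R ≥ L / t_tx = 9216 bits / 0.00659 s = 1.40 Mbps.

1.40 Mbps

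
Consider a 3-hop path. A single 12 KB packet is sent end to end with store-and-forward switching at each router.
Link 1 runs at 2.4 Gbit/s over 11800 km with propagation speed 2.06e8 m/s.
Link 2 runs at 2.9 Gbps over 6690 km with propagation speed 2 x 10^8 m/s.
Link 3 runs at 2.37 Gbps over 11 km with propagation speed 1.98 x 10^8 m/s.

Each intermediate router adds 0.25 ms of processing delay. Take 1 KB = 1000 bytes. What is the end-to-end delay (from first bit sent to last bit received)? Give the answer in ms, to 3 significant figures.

91.4 ms

L = 96000 bits.
Transmission delays (L/R per hop): 0.04, 0.0331034, 0.0405063 ms; sum = 0.11361 ms.
Propagation delays (d/s per hop): 57.2816, 33.45, 0.0555556 ms; sum = 90.7871 ms.
Processing at 2 router(s): 2 × 0.25 ms = 0.5 ms.
End-to-end = 91.4 ms.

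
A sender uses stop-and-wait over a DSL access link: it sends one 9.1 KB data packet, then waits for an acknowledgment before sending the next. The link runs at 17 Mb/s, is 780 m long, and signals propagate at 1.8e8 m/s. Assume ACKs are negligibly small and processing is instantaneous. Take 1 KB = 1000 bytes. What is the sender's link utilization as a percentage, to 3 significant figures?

99.8 %

t_tx = L/R = 72800/17000000 = 0.00428235 s.
t_prop = 780/180000000 = 4.33333e-06 s; RTT = 8.66667e-06 s.
Cycle = t_tx + RTT = 0.00429102 s.
Utilization = t_tx / cycle = 0.00428235/0.00429102 = 99.8 %.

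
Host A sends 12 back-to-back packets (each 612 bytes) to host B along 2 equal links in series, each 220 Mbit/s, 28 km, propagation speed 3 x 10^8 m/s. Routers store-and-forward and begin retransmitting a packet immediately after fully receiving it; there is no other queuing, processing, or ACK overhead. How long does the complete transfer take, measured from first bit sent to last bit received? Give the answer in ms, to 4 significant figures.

Per-hop transmission t_tx = L/R = 4896/220000000 = 0.0222545 ms.
Per-hop propagation t_prop = 28000/300000000 = 0.0933333 ms.
Pipeline fill: first packet needs 2·t_tx to clear all hops; remaining 11 packets each add one t_tx.
Total = (2+12-1)·t_tx + 2·t_prop = 13·0.0222545 + 2·0.0933333 = 0.4760 ms.

0.4760 ms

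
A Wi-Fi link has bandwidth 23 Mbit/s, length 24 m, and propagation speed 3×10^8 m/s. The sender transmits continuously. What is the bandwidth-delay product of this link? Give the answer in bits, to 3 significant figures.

1.84 bits

Propagation delay = 24 / 300000000 = 8e-08 s.
BDP = R × t_prop = 23000000 × 8e-08 = 1.84 bits.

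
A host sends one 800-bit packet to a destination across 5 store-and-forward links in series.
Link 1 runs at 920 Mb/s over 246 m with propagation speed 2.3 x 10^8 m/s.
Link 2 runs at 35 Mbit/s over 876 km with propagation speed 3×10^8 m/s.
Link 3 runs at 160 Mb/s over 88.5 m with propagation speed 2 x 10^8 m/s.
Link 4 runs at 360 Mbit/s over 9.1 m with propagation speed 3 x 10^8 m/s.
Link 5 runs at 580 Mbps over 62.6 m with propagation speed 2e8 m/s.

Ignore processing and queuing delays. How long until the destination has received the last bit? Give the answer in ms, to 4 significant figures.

2.954 ms

Transmission delays (L/R per hop): 0.000869565, 0.0228571, 0.005, 0.00222222, 0.00137931 ms; sum = 0.0323282 ms.
Propagation delays (d/s per hop): 0.00106957, 2.92, 0.0004425, 3.03333e-05, 0.000313 ms; sum = 2.92186 ms.
End-to-end = 2.954 ms.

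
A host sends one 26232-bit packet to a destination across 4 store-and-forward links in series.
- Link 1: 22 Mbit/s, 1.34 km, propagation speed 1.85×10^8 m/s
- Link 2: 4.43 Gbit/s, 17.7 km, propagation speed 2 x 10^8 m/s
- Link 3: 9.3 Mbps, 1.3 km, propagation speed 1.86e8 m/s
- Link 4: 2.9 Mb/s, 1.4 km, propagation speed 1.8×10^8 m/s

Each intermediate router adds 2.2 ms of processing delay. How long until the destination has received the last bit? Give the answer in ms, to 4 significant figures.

Transmission delays (L/R per hop): 1.19236, 0.00592144, 2.82065, 9.04552 ms; sum = 13.0644 ms.
Propagation delays (d/s per hop): 0.00724324, 0.0885, 0.00698925, 0.00777778 ms; sum = 0.11051 ms.
Processing at 3 router(s): 3 × 2.2 ms = 6.6 ms.
End-to-end = 19.77 ms.

19.77 ms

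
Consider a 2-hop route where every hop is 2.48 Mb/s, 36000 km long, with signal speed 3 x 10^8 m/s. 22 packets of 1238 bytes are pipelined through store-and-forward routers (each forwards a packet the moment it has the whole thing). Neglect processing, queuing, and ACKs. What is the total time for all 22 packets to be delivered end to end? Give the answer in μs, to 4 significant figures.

331900 μs

Per-hop transmission t_tx = L/R = 9904/2480000 = 3993.55 μs.
Per-hop propagation t_prop = 36000000/300000000 = 120000 μs.
Pipeline fill: first packet needs 2·t_tx to clear all hops; remaining 21 packets each add one t_tx.
Total = (2+22-1)·t_tx + 2·t_prop = 23·3993.55 + 2·120000 = 331900 μs.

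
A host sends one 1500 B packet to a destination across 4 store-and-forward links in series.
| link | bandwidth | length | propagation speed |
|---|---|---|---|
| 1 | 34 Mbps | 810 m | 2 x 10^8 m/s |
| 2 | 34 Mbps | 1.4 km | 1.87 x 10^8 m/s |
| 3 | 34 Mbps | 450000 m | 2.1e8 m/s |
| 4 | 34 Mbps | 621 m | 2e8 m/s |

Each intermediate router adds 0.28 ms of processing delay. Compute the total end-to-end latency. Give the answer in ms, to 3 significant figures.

L = 1500 × 8 = 12000 bits.
Transmission delay per hop = L/R = 12000/34000000 = 0.352941 ms; 4 hops → 1.41176 ms.
Propagation delays (d/s per hop): 0.00405, 0.00748663, 2.14286, 0.003105 ms; sum = 2.1575 ms.
Processing at 3 router(s): 3 × 0.28 ms = 0.84 ms.
End-to-end = 4.41 ms.

4.41 ms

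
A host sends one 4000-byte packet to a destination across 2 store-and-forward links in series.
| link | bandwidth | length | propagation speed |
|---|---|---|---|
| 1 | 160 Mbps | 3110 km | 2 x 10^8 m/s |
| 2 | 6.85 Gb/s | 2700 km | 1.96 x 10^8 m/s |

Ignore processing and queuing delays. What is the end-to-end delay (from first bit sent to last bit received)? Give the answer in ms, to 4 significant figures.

29.53 ms

L = 4000 × 8 = 32000 bits.
Transmission delays (L/R per hop): 0.2, 0.00467153 ms; sum = 0.204672 ms.
Propagation delays (d/s per hop): 15.55, 13.7755 ms; sum = 29.3255 ms.
End-to-end = 29.53 ms.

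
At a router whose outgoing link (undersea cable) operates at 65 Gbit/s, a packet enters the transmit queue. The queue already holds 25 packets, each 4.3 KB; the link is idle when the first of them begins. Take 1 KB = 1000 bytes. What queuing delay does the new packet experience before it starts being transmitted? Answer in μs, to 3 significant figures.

Each queued packet: L/R = 34400/65000000000 = 0.529231 μs.
25 queued → 13.2308 μs.
Queuing delay = 13.2 μs.

13.2 μs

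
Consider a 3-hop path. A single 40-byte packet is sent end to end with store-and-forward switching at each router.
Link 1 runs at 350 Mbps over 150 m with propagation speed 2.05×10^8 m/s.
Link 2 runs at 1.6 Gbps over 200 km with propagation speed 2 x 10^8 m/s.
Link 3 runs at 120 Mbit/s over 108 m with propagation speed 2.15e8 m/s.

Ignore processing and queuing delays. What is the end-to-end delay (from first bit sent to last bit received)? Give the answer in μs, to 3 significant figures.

L = 40 × 8 = 320 bits.
Transmission delays (L/R per hop): 0.914286, 0.2, 2.66667 μs; sum = 3.78095 μs.
Propagation delays (d/s per hop): 0.731707, 1000, 0.502326 μs; sum = 1001.23 μs.
End-to-end = 1010 μs.

1010 μs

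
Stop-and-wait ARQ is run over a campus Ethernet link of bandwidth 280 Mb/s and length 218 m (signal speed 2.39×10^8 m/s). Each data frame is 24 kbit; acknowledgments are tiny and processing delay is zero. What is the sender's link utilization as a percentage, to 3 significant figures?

t_tx = L/R = 24000/280000000 = 8.57143e-05 s.
t_prop = 218/239000000 = 9.12134e-07 s; RTT = 1.82427e-06 s.
Cycle = t_tx + RTT = 8.75386e-05 s.
Utilization = t_tx / cycle = 8.57143e-05/8.75386e-05 = 97.9 %.

97.9 %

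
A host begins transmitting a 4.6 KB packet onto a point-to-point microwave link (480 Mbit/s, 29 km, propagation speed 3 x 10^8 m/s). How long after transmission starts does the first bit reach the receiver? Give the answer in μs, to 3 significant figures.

96.7 μs

First bit experiences only propagation delay: d/s = 29000/300000000 = 96.7 μs.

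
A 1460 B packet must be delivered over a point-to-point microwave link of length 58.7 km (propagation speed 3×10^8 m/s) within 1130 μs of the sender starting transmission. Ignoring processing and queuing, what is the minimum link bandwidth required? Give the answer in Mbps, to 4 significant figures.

12.50 Mbps

L = 11680 bits.
Propagation delay = 58700 / 300000000 = 195.667 μs.
Transmission budget = 1130 − 195.667 = 934.333 μs.
R ≥ L / t_tx = 11680 bits / 0.000934333 s = 12.50 Mbps.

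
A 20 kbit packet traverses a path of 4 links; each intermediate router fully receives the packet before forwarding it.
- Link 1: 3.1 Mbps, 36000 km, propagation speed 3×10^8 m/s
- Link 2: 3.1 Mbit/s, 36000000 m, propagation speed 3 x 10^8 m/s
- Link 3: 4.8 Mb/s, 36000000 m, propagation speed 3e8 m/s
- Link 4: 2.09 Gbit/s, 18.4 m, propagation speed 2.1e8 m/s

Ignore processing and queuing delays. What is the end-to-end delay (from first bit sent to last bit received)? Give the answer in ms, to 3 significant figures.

377 ms

L = 20000 bits.
Transmission delays (L/R per hop): 6.45161, 6.45161, 4.16667, 0.00956938 ms; sum = 17.0795 ms.
Propagation delays (d/s per hop): 120, 120, 120, 8.7619e-05 ms; sum = 360 ms.
End-to-end = 377 ms.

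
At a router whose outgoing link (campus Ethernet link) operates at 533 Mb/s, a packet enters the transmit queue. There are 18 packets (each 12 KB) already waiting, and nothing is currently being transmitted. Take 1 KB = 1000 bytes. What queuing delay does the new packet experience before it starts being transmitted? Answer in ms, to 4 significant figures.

Each queued packet: L/R = 96000/533000000 = 0.180113 ms.
18 queued → 3.24203 ms.
Queuing delay = 3.242 ms.

3.242 ms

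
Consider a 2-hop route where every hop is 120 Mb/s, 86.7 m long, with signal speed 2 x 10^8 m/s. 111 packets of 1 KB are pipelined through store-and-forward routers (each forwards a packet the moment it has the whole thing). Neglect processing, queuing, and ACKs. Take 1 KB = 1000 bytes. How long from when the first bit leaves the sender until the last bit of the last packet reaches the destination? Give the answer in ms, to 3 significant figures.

7.47 ms

Per-hop transmission t_tx = L/R = 8000/120000000 = 0.0666667 ms.
Per-hop propagation t_prop = 86.7/200000000 = 0.0004335 ms.
Pipeline fill: first packet needs 2·t_tx to clear all hops; remaining 110 packets each add one t_tx.
Total = (2+111-1)·t_tx + 2·t_prop = 112·0.0666667 + 2·0.0004335 = 7.47 ms.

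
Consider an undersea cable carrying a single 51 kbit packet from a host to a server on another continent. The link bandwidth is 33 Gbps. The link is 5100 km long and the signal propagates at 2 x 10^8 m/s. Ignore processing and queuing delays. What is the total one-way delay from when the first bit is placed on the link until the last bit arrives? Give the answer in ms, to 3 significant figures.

25.5 ms

L = 51000 bits.
Transmission delay = L/R = 51000 / 33000000000 = 0.00154545 ms.
Propagation delay = d/s = 5100000 m / 200000000 m/s = 25.5 ms.
Total = 25.5 ms.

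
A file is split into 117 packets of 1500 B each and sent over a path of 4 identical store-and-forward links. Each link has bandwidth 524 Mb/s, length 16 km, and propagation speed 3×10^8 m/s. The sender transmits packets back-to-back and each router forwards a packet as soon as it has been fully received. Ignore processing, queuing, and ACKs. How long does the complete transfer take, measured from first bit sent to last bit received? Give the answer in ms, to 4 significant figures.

Per-hop transmission t_tx = L/R = 12000/524000000 = 0.0229008 ms.
Per-hop propagation t_prop = 16000/300000000 = 0.0533333 ms.
Pipeline fill: first packet needs 4·t_tx to clear all hops; remaining 116 packets each add one t_tx.
Total = (4+117-1)·t_tx + 4·t_prop = 120·0.0229008 + 4·0.0533333 = 2.961 ms.

2.961 ms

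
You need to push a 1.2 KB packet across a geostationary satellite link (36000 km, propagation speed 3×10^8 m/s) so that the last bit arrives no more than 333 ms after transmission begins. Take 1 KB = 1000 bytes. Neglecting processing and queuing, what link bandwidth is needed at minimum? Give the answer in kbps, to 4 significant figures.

L = 9600 bits.
Propagation delay = 36000000 / 300000000 = 120 ms.
Transmission budget = 333 − 120 = 213 ms.
R ≥ L / t_tx = 9600 bits / 0.213 s = 45.07 kbps.

45.07 kbps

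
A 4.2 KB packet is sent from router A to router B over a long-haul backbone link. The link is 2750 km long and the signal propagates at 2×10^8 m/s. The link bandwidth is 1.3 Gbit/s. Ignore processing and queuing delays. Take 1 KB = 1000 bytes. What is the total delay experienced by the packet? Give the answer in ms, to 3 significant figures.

13.8 ms

L = 33600 bits.
Transmission delay = L/R = 33600 / 1300000000 = 0.0258462 ms.
Propagation delay = d/s = 2750000 m / 200000000 m/s = 13.75 ms.
Total = 13.8 ms.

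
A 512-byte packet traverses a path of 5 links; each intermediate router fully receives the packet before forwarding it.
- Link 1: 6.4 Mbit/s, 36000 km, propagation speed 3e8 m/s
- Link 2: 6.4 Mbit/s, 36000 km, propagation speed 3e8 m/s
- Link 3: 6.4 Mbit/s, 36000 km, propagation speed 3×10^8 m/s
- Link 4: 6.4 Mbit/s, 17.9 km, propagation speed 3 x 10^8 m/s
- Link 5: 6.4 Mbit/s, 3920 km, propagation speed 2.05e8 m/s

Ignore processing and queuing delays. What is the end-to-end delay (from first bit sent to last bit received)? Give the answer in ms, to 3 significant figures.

382 ms

L = 512 × 8 = 4096 bits.
Transmission delay per hop = L/R = 4096/6400000 = 0.64 ms; 5 hops → 3.2 ms.
Propagation delays (d/s per hop): 120, 120, 120, 0.0596667, 19.122 ms; sum = 379.182 ms.
End-to-end = 382 ms.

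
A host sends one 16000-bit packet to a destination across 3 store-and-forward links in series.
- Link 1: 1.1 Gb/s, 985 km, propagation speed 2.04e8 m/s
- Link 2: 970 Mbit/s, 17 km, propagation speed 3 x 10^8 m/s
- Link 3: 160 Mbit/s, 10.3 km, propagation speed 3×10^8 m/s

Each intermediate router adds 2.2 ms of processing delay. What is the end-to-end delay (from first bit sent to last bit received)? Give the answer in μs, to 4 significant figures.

9450 μs

Transmission delays (L/R per hop): 14.5455, 16.4948, 100 μs; sum = 131.04 μs.
Propagation delays (d/s per hop): 4828.43, 56.6667, 34.3333 μs; sum = 4919.43 μs.
Processing at 2 router(s): 2 × 2.2 ms = 4400 μs.
End-to-end = 9450 μs.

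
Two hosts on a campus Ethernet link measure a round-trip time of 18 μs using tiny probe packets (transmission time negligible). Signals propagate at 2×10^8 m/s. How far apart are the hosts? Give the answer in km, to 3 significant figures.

One-way propagation = RTT/2 = 9 μs.
d = s × t = 200000000 × 9e-06 = 1.80 km.

1.80 km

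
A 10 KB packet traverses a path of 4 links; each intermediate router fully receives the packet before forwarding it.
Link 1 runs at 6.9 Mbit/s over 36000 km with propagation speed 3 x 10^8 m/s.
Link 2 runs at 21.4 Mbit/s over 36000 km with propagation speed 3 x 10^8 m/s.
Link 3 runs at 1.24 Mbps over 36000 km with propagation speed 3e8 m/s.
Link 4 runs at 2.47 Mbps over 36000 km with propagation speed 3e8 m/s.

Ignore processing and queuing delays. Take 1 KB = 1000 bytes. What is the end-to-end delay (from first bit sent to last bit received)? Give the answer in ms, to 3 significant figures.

L = 80000 bits.
Transmission delays (L/R per hop): 11.5942, 3.73832, 64.5161, 32.3887 ms; sum = 112.237 ms.
Propagation delays (d/s per hop): 120, 120, 120, 120 ms; sum = 480 ms.
End-to-end = 592 ms.

592 ms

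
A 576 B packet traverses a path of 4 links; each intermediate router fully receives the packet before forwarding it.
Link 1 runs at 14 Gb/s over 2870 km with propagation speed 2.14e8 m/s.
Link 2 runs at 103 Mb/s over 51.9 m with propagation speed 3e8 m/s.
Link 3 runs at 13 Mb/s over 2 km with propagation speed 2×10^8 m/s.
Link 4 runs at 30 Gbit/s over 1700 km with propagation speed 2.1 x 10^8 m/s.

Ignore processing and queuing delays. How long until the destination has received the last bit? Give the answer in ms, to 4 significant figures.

L = 576 × 8 = 4608 bits.
Transmission delays (L/R per hop): 0.000329143, 0.0447379, 0.354462, 0.0001536 ms; sum = 0.399682 ms.
Propagation delays (d/s per hop): 13.4112, 0.000173, 0.01, 8.09524 ms; sum = 21.5166 ms.
End-to-end = 21.92 ms.

21.92 ms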